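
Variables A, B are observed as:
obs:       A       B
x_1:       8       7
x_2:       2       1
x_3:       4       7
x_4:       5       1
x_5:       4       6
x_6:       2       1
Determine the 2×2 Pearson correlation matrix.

Step 1 — column means:
  mean(A) = (8 + 2 + 4 + 5 + 4 + 2) / 6 = 25/6 = 4.1667
  mean(B) = (7 + 1 + 7 + 1 + 6 + 1) / 6 = 23/6 = 3.8333

Step 2 — sample variances and covariances s[i,j] = (1/(n-1)) · Σ_k (x_{k,i} - mean_i) · (x_{k,j} - mean_j), with n-1 = 5:
  s[A,A] = ((3.8333)·(3.8333) + (-2.1667)·(-2.1667) + (-0.1667)·(-0.1667) + (0.8333)·(0.8333) + (-0.1667)·(-0.1667) + (-2.1667)·(-2.1667)) / 5 = 24.8333/5 = 4.9667
  s[A,B] = ((3.8333)·(3.1667) + (-2.1667)·(-2.8333) + (-0.1667)·(3.1667) + (0.8333)·(-2.8333) + (-0.1667)·(2.1667) + (-2.1667)·(-2.8333)) / 5 = 21.1667/5 = 4.2333
  s[B,B] = ((3.1667)·(3.1667) + (-2.8333)·(-2.8333) + (3.1667)·(3.1667) + (-2.8333)·(-2.8333) + (2.1667)·(2.1667) + (-2.8333)·(-2.8333)) / 5 = 48.8333/5 = 9.7667
  Sample standard deviations s_i = √(s[i,i]):
  s(A) = √(4.9667) = 2.2286
  s(B) = √(9.7667) = 3.1252

Step 3 — r_{ij} = s_{ij} / (s_i · s_j):
  r[A,A] = 1 (diagonal).
  r[A,B] = 4.2333 / (2.2286 · 3.1252) = 4.2333 / 6.9648 = 0.6078
  r[B,B] = 1 (diagonal).

R is symmetric with unit diagonal. Assembling:

R = [[1, 0.6078],
 [0.6078, 1]]


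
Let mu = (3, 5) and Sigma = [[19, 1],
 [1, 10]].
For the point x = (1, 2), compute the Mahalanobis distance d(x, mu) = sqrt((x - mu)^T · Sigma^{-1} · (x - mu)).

Step 1 — centre the observation: (x - mu) = (-2, -3).

Step 2 — invert Sigma. det(Sigma) = 19·10 - (1)² = 189.
  Sigma^{-1} = (1/det) · [[d, -b], [-b, a]] = [[0.0529, -0.0053],
 [-0.0053, 0.1005]].

Step 3 — form the quadratic (x - mu)^T · Sigma^{-1} · (x - mu):
  Sigma^{-1} · (x - mu) = (-0.0899, -0.291).
  (x - mu)^T · [Sigma^{-1} · (x - mu)] = (-2)·(-0.0899) + (-3)·(-0.291) = 1.0529.

Step 4 — take square root: d = √(1.0529) ≈ 1.0261.

d(x, mu) = √(1.0529) ≈ 1.0261


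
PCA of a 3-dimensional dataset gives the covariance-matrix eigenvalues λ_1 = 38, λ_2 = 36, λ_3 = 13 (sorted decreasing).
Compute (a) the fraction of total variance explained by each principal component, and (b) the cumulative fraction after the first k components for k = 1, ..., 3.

Step 1 — total variance = trace(Sigma) = Σ λ_i = 38 + 36 + 13 = 87.

Step 2 — fraction explained by component i = λ_i / Σ λ:
  PC1: 38/87 = 0.4368
  PC2: 36/87 = 0.4138
  PC3: 13/87 = 0.1494

Step 3 — cumulative fraction after k components = (λ_1 + ... + λ_k) / Σ λ:
  k = 1: 38/87 = 0.4368
  k = 2: (38 + 36)/87 = 74/87 = 0.8506
  k = 3: (38 + 36 + 13)/87 = 87/87 = 1

Summary (fraction, with percent):

explained: PC1 0.4368 (43.68%), PC2 0.4138 (41.38%), PC3 0.1494 (14.94%);  cumulative: 0.4368, 0.8506, 1


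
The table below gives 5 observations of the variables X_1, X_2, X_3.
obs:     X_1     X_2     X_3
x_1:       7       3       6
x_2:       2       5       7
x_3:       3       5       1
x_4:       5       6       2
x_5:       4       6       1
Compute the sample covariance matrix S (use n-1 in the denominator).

Step 1 — column means:
  mean(X_1) = (7 + 2 + 3 + 5 + 4) / 5 = 21/5 = 4.2
  mean(X_2) = (3 + 5 + 5 + 6 + 6) / 5 = 25/5 = 5
  mean(X_3) = (6 + 7 + 1 + 2 + 1) / 5 = 17/5 = 3.4

Step 2 — sample covariance S[i,j] = (1/(n-1)) · Σ_k (x_{k,i} - mean_i) · (x_{k,j} - mean_j), with n-1 = 4.
  S[X_1,X_1] = ((2.8)·(2.8) + (-2.2)·(-2.2) + (-1.2)·(-1.2) + (0.8)·(0.8) + (-0.2)·(-0.2)) / 4 = 14.8/4 = 3.7
  S[X_1,X_2] = ((2.8)·(-2) + (-2.2)·(0) + (-1.2)·(0) + (0.8)·(1) + (-0.2)·(1)) / 4 = -5/4 = -1.25
  S[X_1,X_3] = ((2.8)·(2.6) + (-2.2)·(3.6) + (-1.2)·(-2.4) + (0.8)·(-1.4) + (-0.2)·(-2.4)) / 4 = 1.6/4 = 0.4
  S[X_2,X_2] = ((-2)·(-2) + (0)·(0) + (0)·(0) + (1)·(1) + (1)·(1)) / 4 = 6/4 = 1.5
  S[X_2,X_3] = ((-2)·(2.6) + (0)·(3.6) + (0)·(-2.4) + (1)·(-1.4) + (1)·(-2.4)) / 4 = -9/4 = -2.25
  S[X_3,X_3] = ((2.6)·(2.6) + (3.6)·(3.6) + (-2.4)·(-2.4) + (-1.4)·(-1.4) + (-2.4)·(-2.4)) / 4 = 33.2/4 = 8.3

S is symmetric (S[j,i] = S[i,j]). Assembling:

S = [[3.7, -1.25, 0.4],
 [-1.25, 1.5, -2.25],
 [0.4, -2.25, 8.3]]


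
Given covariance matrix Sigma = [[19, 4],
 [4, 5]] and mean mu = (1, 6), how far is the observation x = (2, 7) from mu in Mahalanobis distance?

Step 1 — centre the observation: (x - mu) = (1, 1).

Step 2 — invert Sigma. det(Sigma) = 19·5 - (4)² = 79.
  Sigma^{-1} = (1/det) · [[d, -b], [-b, a]] = [[0.0633, -0.0506],
 [-0.0506, 0.2405]].

Step 3 — form the quadratic (x - mu)^T · Sigma^{-1} · (x - mu):
  Sigma^{-1} · (x - mu) = (0.0127, 0.1899).
  (x - mu)^T · [Sigma^{-1} · (x - mu)] = (1)·(0.0127) + (1)·(0.1899) = 0.2025.

Step 4 — take square root: d = √(0.2025) ≈ 0.45.

d(x, mu) = √(0.2025) ≈ 0.45


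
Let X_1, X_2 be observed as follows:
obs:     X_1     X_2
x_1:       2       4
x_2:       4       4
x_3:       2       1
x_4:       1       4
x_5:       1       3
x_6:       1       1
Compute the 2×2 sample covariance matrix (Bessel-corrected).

Step 1 — column means:
  mean(X_1) = (2 + 4 + 2 + 1 + 1 + 1) / 6 = 11/6 = 1.8333
  mean(X_2) = (4 + 4 + 1 + 4 + 3 + 1) / 6 = 17/6 = 2.8333

Step 2 — sample covariance S[i,j] = (1/(n-1)) · Σ_k (x_{k,i} - mean_i) · (x_{k,j} - mean_j), with n-1 = 5.
  S[X_1,X_1] = ((0.1667)·(0.1667) + (2.1667)·(2.1667) + (0.1667)·(0.1667) + (-0.8333)·(-0.8333) + (-0.8333)·(-0.8333) + (-0.8333)·(-0.8333)) / 5 = 6.8333/5 = 1.3667
  S[X_1,X_2] = ((0.1667)·(1.1667) + (2.1667)·(1.1667) + (0.1667)·(-1.8333) + (-0.8333)·(1.1667) + (-0.8333)·(0.1667) + (-0.8333)·(-1.8333)) / 5 = 2.8333/5 = 0.5667
  S[X_2,X_2] = ((1.1667)·(1.1667) + (1.1667)·(1.1667) + (-1.8333)·(-1.8333) + (1.1667)·(1.1667) + (0.1667)·(0.1667) + (-1.8333)·(-1.8333)) / 5 = 10.8333/5 = 2.1667

S is symmetric (S[j,i] = S[i,j]). Assembling:

S = [[1.3667, 0.5667],
 [0.5667, 2.1667]]


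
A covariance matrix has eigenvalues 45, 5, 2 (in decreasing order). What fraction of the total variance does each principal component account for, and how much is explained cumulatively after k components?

Step 1 — total variance = trace(Sigma) = Σ λ_i = 45 + 5 + 2 = 52.

Step 2 — fraction explained by component i = λ_i / Σ λ:
  PC1: 45/52 = 0.8654
  PC2: 5/52 = 0.0962
  PC3: 2/52 = 0.0385

Step 3 — cumulative fraction after k components = (λ_1 + ... + λ_k) / Σ λ:
  k = 1: 45/52 = 0.8654
  k = 2: (45 + 5)/52 = 50/52 = 0.9615
  k = 3: (45 + 5 + 2)/52 = 52/52 = 1

Summary (fraction, with percent):

explained: PC1 0.8654 (86.54%), PC2 0.0962 (9.62%), PC3 0.0385 (3.85%);  cumulative: 0.8654, 0.9615, 1


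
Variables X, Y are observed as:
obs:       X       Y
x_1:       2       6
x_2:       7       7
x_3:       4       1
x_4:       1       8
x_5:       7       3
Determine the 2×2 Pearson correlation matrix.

Step 1 — column means:
  mean(X) = (2 + 7 + 4 + 1 + 7) / 5 = 21/5 = 4.2
  mean(Y) = (6 + 7 + 1 + 8 + 3) / 5 = 25/5 = 5

Step 2 — sample variances and covariances s[i,j] = (1/(n-1)) · Σ_k (x_{k,i} - mean_i) · (x_{k,j} - mean_j), with n-1 = 4:
  s[X,X] = ((-2.2)·(-2.2) + (2.8)·(2.8) + (-0.2)·(-0.2) + (-3.2)·(-3.2) + (2.8)·(2.8)) / 4 = 30.8/4 = 7.7
  s[X,Y] = ((-2.2)·(1) + (2.8)·(2) + (-0.2)·(-4) + (-3.2)·(3) + (2.8)·(-2)) / 4 = -11/4 = -2.75
  s[Y,Y] = ((1)·(1) + (2)·(2) + (-4)·(-4) + (3)·(3) + (-2)·(-2)) / 4 = 34/4 = 8.5
  Sample standard deviations s_i = √(s[i,i]):
  s(X) = √(7.7) = 2.7749
  s(Y) = √(8.5) = 2.9155

Step 3 — r_{ij} = s_{ij} / (s_i · s_j):
  r[X,X] = 1 (diagonal).
  r[X,Y] = -2.75 / (2.7749 · 2.9155) = -2.75 / 8.0901 = -0.3399
  r[Y,Y] = 1 (diagonal).

R is symmetric with unit diagonal. Assembling:

R = [[1, -0.3399],
 [-0.3399, 1]]


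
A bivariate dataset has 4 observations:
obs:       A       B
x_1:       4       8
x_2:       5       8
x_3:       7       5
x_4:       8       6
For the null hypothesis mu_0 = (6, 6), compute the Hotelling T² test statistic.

Step 1 — sample mean vector:
  mean(A) = (4 + 5 + 7 + 8) / 4 = 24/4 = 6
  mean(B) = (8 + 8 + 5 + 6) / 4 = 27/4 = 6.75
  x̄ = (6, 6.75),  deviation x̄ - mu_0 = (6, 6.75) - (6, 6) = (0, 0.75).

Step 2 — sample covariance matrix, S[i,j] = (1/(n-1)) · Σ_k (x_{k,i} - mean_i) · (x_{k,j} - mean_j), divisor n-1 = 3:
  S[A,A] = ((-2)·(-2) + (-1)·(-1) + (1)·(1) + (2)·(2)) / 3 = 10/3 = 3.3333
  S[A,B] = ((-2)·(1.25) + (-1)·(1.25) + (1)·(-1.75) + (2)·(-0.75)) / 3 = -7/3 = -2.3333
  S[B,B] = ((1.25)·(1.25) + (1.25)·(1.25) + (-1.75)·(-1.75) + (-0.75)·(-0.75)) / 3 = 6.75/3 = 2.25
  S = [[3.3333, -2.3333],
 [-2.3333, 2.25]].

Step 3 — invert S. det(S) = 3.3333·2.25 - (-2.3333)² = 2.0556.
  S^{-1} = (1/det) · [[d, -b], [-b, a]] = [[1.0946, 1.1351],
 [1.1351, 1.6216]].

Step 4 — quadratic form (x̄ - mu_0)^T · S^{-1} · (x̄ - mu_0):
  S^{-1} · (x̄ - mu_0) = (0.8514, 1.2162),
  (x̄ - mu_0)^T · [...] = (0)·(0.8514) + (0.75)·(1.2162) = 0.9122.

Step 5 — scale by n: T² = 4 · 0.9122 = 3.6486.

T² ≈ 3.6486


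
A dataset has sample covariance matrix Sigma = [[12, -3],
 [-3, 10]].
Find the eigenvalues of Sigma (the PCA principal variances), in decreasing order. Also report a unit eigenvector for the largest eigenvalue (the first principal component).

Step 1 — characteristic polynomial of 2×2 Sigma:
  det(Sigma - λI) = λ² - trace · λ + det = 0.
  trace = 12 + 10 = 22, det = 12·10 - (-3)² = 111.
Step 2 — discriminant:
  Δ = trace² - 4·det = 484 - 444 = 40.
Step 3 — eigenvalues:
  λ = (trace ± √Δ)/2 = (22 ± 6.3246)/2,
  λ_1 = 14.1623,  λ_2 = 7.8377.

Step 4 — unit eigenvector for λ_1: solve (Sigma - λ_1 I)v = 0. First row:
  (12 - 14.1623)·v_x + (-3)·v_y = 0, i.e. (-2.1623)·v_x + (-3)·v_y = 0,
  so v ∝ (b, λ_1 - a) = (-3, 2.1623); multiply by -1 so the first entry is positive: u = (3, -2.1623).
  ||u|| = √((3)² + (-2.1623)²) = √(13.6754) ≈ 3.698,
  v_1 = u/||u|| ≈ (0.8112, -0.5847) (||v_1|| = 1).

λ_1 = 14.1623,  λ_2 = 7.8377;  v_1 ≈ (0.8112, -0.5847)


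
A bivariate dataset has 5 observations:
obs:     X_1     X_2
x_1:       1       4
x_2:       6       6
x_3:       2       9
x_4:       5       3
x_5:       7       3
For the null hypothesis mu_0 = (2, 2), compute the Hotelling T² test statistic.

Step 1 — sample mean vector:
  mean(X_1) = (1 + 6 + 2 + 5 + 7) / 5 = 21/5 = 4.2
  mean(X_2) = (4 + 6 + 9 + 3 + 3) / 5 = 25/5 = 5
  x̄ = (4.2, 5),  deviation x̄ - mu_0 = (4.2, 5) - (2, 2) = (2.2, 3).

Step 2 — sample covariance matrix, S[i,j] = (1/(n-1)) · Σ_k (x_{k,i} - mean_i) · (x_{k,j} - mean_j), divisor n-1 = 4:
  S[X_1,X_1] = ((-3.2)·(-3.2) + (1.8)·(1.8) + (-2.2)·(-2.2) + (0.8)·(0.8) + (2.8)·(2.8)) / 4 = 26.8/4 = 6.7
  S[X_1,X_2] = ((-3.2)·(-1) + (1.8)·(1) + (-2.2)·(4) + (0.8)·(-2) + (2.8)·(-2)) / 4 = -11/4 = -2.75
  S[X_2,X_2] = ((-1)·(-1) + (1)·(1) + (4)·(4) + (-2)·(-2) + (-2)·(-2)) / 4 = 26/4 = 6.5
  S = [[6.7, -2.75],
 [-2.75, 6.5]].

Step 3 — invert S. det(S) = 6.7·6.5 - (-2.75)² = 35.9875.
  S^{-1} = (1/det) · [[d, -b], [-b, a]] = [[0.1806, 0.0764],
 [0.0764, 0.1862]].

Step 4 — quadratic form (x̄ - mu_0)^T · S^{-1} · (x̄ - mu_0):
  S^{-1} · (x̄ - mu_0) = (0.6266, 0.7266),
  (x̄ - mu_0)^T · [...] = (2.2)·(0.6266) + (3)·(0.7266) = 3.5585.

Step 5 — scale by n: T² = 5 · 3.5585 = 17.7923.

T² ≈ 17.7923


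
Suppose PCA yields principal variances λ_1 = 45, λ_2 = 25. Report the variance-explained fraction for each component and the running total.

Step 1 — total variance = trace(Sigma) = Σ λ_i = 45 + 25 = 70.

Step 2 — fraction explained by component i = λ_i / Σ λ:
  PC1: 45/70 = 0.6429
  PC2: 25/70 = 0.3571

Step 3 — cumulative fraction after k components = (λ_1 + ... + λ_k) / Σ λ:
  k = 1: 45/70 = 0.6429
  k = 2: (45 + 25)/70 = 70/70 = 1

Summary (fraction, with percent):

explained: PC1 0.6429 (64.29%), PC2 0.3571 (35.71%);  cumulative: 0.6429, 1


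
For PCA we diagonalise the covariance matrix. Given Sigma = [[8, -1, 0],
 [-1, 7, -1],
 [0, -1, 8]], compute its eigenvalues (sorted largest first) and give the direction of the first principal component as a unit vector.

Step 1 — characteristic polynomial p(λ) = det(λI - Sigma) = λ³ - tr·λ² + c_1·λ - det, where tr = trace, c_1 = sum of the principal 2×2 minors, det = det(Sigma):
  tr = 8 + 7 + 8 = 23,
  c_1 = (8·7 - (-1)²) + (8·8 - (0)²) + (7·8 - (-1)²) = 55 + 64 + 55 = 174,
  det = 8·(7·8 - (-1)²) - (-1)·((-1)·8 - (-1)·(0)) + (0)·((-1)·(-1) - 7·(0)) = 8·(55) - (-1)·(-8) + (0)·(1) = 432.
  So p(λ) = λ³ - 23λ² + 174λ - 432.
Step 2 — look for an integer root (rational root theorem: any rational root is an integer divisor of 432). Testing λ = 6:
  p(6) = 216 - 828 + 1044 - 432 = 0  ✓
  Dividing out (λ - 6): p(λ) = (λ - 6)(λ² - 17λ + 72).
Step 3 — remaining eigenvalues from the quadratic λ² - 17λ + 72 = 0:
  Δ = 17² - 4·72 = 289 - 288 = 1,  λ = (17 ± √1)/2 = (17 ± 1)/2 = 9 or 8.
  Sorted: λ_1 = 9,  λ_2 = 8,  λ_3 = 6  (check: sum = 23 = tr ✓).

Step 4 — unit eigenvector for λ_1 = 9: v spans the null space of (Sigma - λ_1 I), whose rows are
  r_1 = (-1, -1, 0),  r_2 = (-1, -2, -1),  r_3 = (0, -1, -1).
  v is orthogonal to every row, so take v ∝ r_1 × r_2 = ((-1)·(-1) - (0)·(-2), (0)·(-1) - (-1)·(-1), (-1)·(-2) - (-1)·(-1)) = (1, -1, 1).
  Let u = (1, -1, 1).
  ||u|| = √((1)² + (-1)² + (1)²) = √(3) ≈ 1.7321,  v_1 = u/||u|| ≈ (0.5774, -0.5774, 0.5774) (||v_1|| = 1).

λ_1 = 9,  λ_2 = 8,  λ_3 = 6;  v_1 ≈ (0.5774, -0.5774, 0.5774)


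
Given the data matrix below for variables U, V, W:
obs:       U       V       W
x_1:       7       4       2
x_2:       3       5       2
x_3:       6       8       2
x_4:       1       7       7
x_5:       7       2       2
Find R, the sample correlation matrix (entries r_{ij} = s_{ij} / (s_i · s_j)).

Step 1 — column means:
  mean(U) = (7 + 3 + 6 + 1 + 7) / 5 = 24/5 = 4.8
  mean(V) = (4 + 5 + 8 + 7 + 2) / 5 = 26/5 = 5.2
  mean(W) = (2 + 2 + 2 + 7 + 2) / 5 = 15/5 = 3

Step 2 — sample variances and covariances s[i,j] = (1/(n-1)) · Σ_k (x_{k,i} - mean_i) · (x_{k,j} - mean_j), with n-1 = 4:
  s[U,U] = ((2.2)·(2.2) + (-1.8)·(-1.8) + (1.2)·(1.2) + (-3.8)·(-3.8) + (2.2)·(2.2)) / 4 = 28.8/4 = 7.2
  s[U,V] = ((2.2)·(-1.2) + (-1.8)·(-0.2) + (1.2)·(2.8) + (-3.8)·(1.8) + (2.2)·(-3.2)) / 4 = -12.8/4 = -3.2
  s[U,W] = ((2.2)·(-1) + (-1.8)·(-1) + (1.2)·(-1) + (-3.8)·(4) + (2.2)·(-1)) / 4 = -19/4 = -4.75
  s[V,V] = ((-1.2)·(-1.2) + (-0.2)·(-0.2) + (2.8)·(2.8) + (1.8)·(1.8) + (-3.2)·(-3.2)) / 4 = 22.8/4 = 5.7
  s[V,W] = ((-1.2)·(-1) + (-0.2)·(-1) + (2.8)·(-1) + (1.8)·(4) + (-3.2)·(-1)) / 4 = 9/4 = 2.25
  s[W,W] = ((-1)·(-1) + (-1)·(-1) + (-1)·(-1) + (4)·(4) + (-1)·(-1)) / 4 = 20/4 = 5
  Sample standard deviations s_i = √(s[i,i]):
  s(U) = √(7.2) = 2.6833
  s(V) = √(5.7) = 2.3875
  s(W) = √(5) = 2.2361

Step 3 — r_{ij} = s_{ij} / (s_i · s_j):
  r[U,U] = 1 (diagonal).
  r[U,V] = -3.2 / (2.6833 · 2.3875) = -3.2 / 6.4062 = -0.4995
  r[U,W] = -4.75 / (2.6833 · 2.2361) = -4.75 / 6 = -0.7917
  r[V,V] = 1 (diagonal).
  r[V,W] = 2.25 / (2.3875 · 2.2361) = 2.25 / 5.3385 = 0.4215
  r[W,W] = 1 (diagonal).

R is symmetric with unit diagonal. Assembling:

R = [[1, -0.4995, -0.7917],
 [-0.4995, 1, 0.4215],
 [-0.7917, 0.4215, 1]]


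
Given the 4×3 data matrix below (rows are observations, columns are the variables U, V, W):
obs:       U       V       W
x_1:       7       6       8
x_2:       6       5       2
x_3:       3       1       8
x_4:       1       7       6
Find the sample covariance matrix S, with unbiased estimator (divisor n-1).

Step 1 — column means:
  mean(U) = (7 + 6 + 3 + 1) / 4 = 17/4 = 4.25
  mean(V) = (6 + 5 + 1 + 7) / 4 = 19/4 = 4.75
  mean(W) = (8 + 2 + 8 + 6) / 4 = 24/4 = 6

Step 2 — sample covariance S[i,j] = (1/(n-1)) · Σ_k (x_{k,i} - mean_i) · (x_{k,j} - mean_j), with n-1 = 3.
  S[U,U] = ((2.75)·(2.75) + (1.75)·(1.75) + (-1.25)·(-1.25) + (-3.25)·(-3.25)) / 3 = 22.75/3 = 7.5833
  S[U,V] = ((2.75)·(1.25) + (1.75)·(0.25) + (-1.25)·(-3.75) + (-3.25)·(2.25)) / 3 = 1.25/3 = 0.4167
  S[U,W] = ((2.75)·(2) + (1.75)·(-4) + (-1.25)·(2) + (-3.25)·(0)) / 3 = -4/3 = -1.3333
  S[V,V] = ((1.25)·(1.25) + (0.25)·(0.25) + (-3.75)·(-3.75) + (2.25)·(2.25)) / 3 = 20.75/3 = 6.9167
  S[V,W] = ((1.25)·(2) + (0.25)·(-4) + (-3.75)·(2) + (2.25)·(0)) / 3 = -6/3 = -2
  S[W,W] = ((2)·(2) + (-4)·(-4) + (2)·(2) + (0)·(0)) / 3 = 24/3 = 8

S is symmetric (S[j,i] = S[i,j]). Assembling:

S = [[7.5833, 0.4167, -1.3333],
 [0.4167, 6.9167, -2],
 [-1.3333, -2, 8]]


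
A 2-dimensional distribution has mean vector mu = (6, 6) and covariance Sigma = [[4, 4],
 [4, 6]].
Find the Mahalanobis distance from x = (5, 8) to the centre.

Step 1 — centre the observation: (x - mu) = (-1, 2).

Step 2 — invert Sigma. det(Sigma) = 4·6 - (4)² = 8.
  Sigma^{-1} = (1/det) · [[d, -b], [-b, a]] = [[0.75, -0.5],
 [-0.5, 0.5]].

Step 3 — form the quadratic (x - mu)^T · Sigma^{-1} · (x - mu):
  Sigma^{-1} · (x - mu) = (-1.75, 1.5).
  (x - mu)^T · [Sigma^{-1} · (x - mu)] = (-1)·(-1.75) + (2)·(1.5) = 4.75.

Step 4 — take square root: d = √(4.75) ≈ 2.1794.

d(x, mu) = √(4.75) ≈ 2.1794


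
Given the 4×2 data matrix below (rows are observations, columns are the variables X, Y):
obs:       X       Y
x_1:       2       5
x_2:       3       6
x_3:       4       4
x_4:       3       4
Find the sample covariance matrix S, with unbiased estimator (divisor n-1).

Step 1 — column means:
  mean(X) = (2 + 3 + 4 + 3) / 4 = 12/4 = 3
  mean(Y) = (5 + 6 + 4 + 4) / 4 = 19/4 = 4.75

Step 2 — sample covariance S[i,j] = (1/(n-1)) · Σ_k (x_{k,i} - mean_i) · (x_{k,j} - mean_j), with n-1 = 3.
  S[X,X] = ((-1)·(-1) + (0)·(0) + (1)·(1) + (0)·(0)) / 3 = 2/3 = 0.6667
  S[X,Y] = ((-1)·(0.25) + (0)·(1.25) + (1)·(-0.75) + (0)·(-0.75)) / 3 = -1/3 = -0.3333
  S[Y,Y] = ((0.25)·(0.25) + (1.25)·(1.25) + (-0.75)·(-0.75) + (-0.75)·(-0.75)) / 3 = 2.75/3 = 0.9167

S is symmetric (S[j,i] = S[i,j]). Assembling:

S = [[0.6667, -0.3333],
 [-0.3333, 0.9167]]


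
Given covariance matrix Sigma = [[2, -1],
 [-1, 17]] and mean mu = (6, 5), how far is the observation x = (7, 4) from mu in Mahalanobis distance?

Step 1 — centre the observation: (x - mu) = (1, -1).

Step 2 — invert Sigma. det(Sigma) = 2·17 - (-1)² = 33.
  Sigma^{-1} = (1/det) · [[d, -b], [-b, a]] = [[0.5152, 0.0303],
 [0.0303, 0.0606]].

Step 3 — form the quadratic (x - mu)^T · Sigma^{-1} · (x - mu):
  Sigma^{-1} · (x - mu) = (0.4848, -0.0303).
  (x - mu)^T · [Sigma^{-1} · (x - mu)] = (1)·(0.4848) + (-1)·(-0.0303) = 0.5152.

Step 4 — take square root: d = √(0.5152) ≈ 0.7177.

d(x, mu) = √(0.5152) ≈ 0.7177


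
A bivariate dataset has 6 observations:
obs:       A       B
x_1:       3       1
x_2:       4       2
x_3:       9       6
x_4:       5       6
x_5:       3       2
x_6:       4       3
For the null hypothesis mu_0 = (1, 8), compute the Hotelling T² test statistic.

Step 1 — sample mean vector:
  mean(A) = (3 + 4 + 9 + 5 + 3 + 4) / 6 = 28/6 = 4.6667
  mean(B) = (1 + 2 + 6 + 6 + 2 + 3) / 6 = 20/6 = 3.3333
  x̄ = (4.6667, 3.3333),  deviation x̄ - mu_0 = (4.6667, 3.3333) - (1, 8) = (3.6667, -4.6667).

Step 2 — sample covariance matrix, S[i,j] = (1/(n-1)) · Σ_k (x_{k,i} - mean_i) · (x_{k,j} - mean_j), divisor n-1 = 5:
  S[A,A] = ((-1.6667)·(-1.6667) + (-0.6667)·(-0.6667) + (4.3333)·(4.3333) + (0.3333)·(0.3333) + (-1.6667)·(-1.6667) + (-0.6667)·(-0.6667)) / 5 = 25.3333/5 = 5.0667
  S[A,B] = ((-1.6667)·(-2.3333) + (-0.6667)·(-1.3333) + (4.3333)·(2.6667) + (0.3333)·(2.6667) + (-1.6667)·(-1.3333) + (-0.6667)·(-0.3333)) / 5 = 19.6667/5 = 3.9333
  S[B,B] = ((-2.3333)·(-2.3333) + (-1.3333)·(-1.3333) + (2.6667)·(2.6667) + (2.6667)·(2.6667) + (-1.3333)·(-1.3333) + (-0.3333)·(-0.3333)) / 5 = 23.3333/5 = 4.6667
  S = [[5.0667, 3.9333],
 [3.9333, 4.6667]].

Step 3 — invert S. det(S) = 5.0667·4.6667 - (3.9333)² = 8.1733.
  S^{-1} = (1/det) · [[d, -b], [-b, a]] = [[0.571, -0.4812],
 [-0.4812, 0.6199]].

Step 4 — quadratic form (x̄ - mu_0)^T · S^{-1} · (x̄ - mu_0):
  S^{-1} · (x̄ - mu_0) = (4.3393, -4.6574),
  (x̄ - mu_0)^T · [...] = (3.6667)·(4.3393) + (-4.6667)·(-4.6574) = 37.6455.

Step 5 — scale by n: T² = 6 · 37.6455 = 225.8728.

T² ≈ 225.8728


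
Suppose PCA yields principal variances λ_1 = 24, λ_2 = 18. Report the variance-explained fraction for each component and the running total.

Step 1 — total variance = trace(Sigma) = Σ λ_i = 24 + 18 = 42.

Step 2 — fraction explained by component i = λ_i / Σ λ:
  PC1: 24/42 = 0.5714
  PC2: 18/42 = 0.4286

Step 3 — cumulative fraction after k components = (λ_1 + ... + λ_k) / Σ λ:
  k = 1: 24/42 = 0.5714
  k = 2: (24 + 18)/42 = 42/42 = 1

Summary (fraction, with percent):

explained: PC1 0.5714 (57.14%), PC2 0.4286 (42.86%);  cumulative: 0.5714, 1


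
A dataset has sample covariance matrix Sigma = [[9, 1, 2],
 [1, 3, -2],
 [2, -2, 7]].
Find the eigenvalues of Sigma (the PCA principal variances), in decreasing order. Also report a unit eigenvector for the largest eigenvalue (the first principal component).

Step 1 — characteristic polynomial p(λ) = det(λI - Sigma) = λ³ - tr·λ² + c_1·λ - det, where tr = trace, c_1 = sum of the principal 2×2 minors, det = det(Sigma):
  tr = 9 + 3 + 7 = 19,
  c_1 = (9·3 - (1)²) + (9·7 - (2)²) + (3·7 - (-2)²) = 26 + 59 + 17 = 102,
  det = 9·(3·7 - (-2)²) - (1)·((1)·7 - (-2)·(2)) + (2)·((1)·(-2) - 3·(2)) = 9·(17) - (1)·(11) + (2)·(-8) = 126.
  So p(λ) = λ³ - 19λ² + 102λ - 126.
Step 2 — look for an integer root (rational root theorem: any rational root is an integer divisor of 126). Testing λ = 7:
  p(7) = 343 - 931 + 714 - 126 = 0  ✓
  Dividing out (λ - 7): p(λ) = (λ - 7)(λ² - 12λ + 18).
Step 3 — remaining eigenvalues from the quadratic λ² - 12λ + 18 = 0:
  Δ = 12² - 4·18 = 144 - 72 = 72,  λ = (12 ± √72)/2 = (12 ± 8.4853)/2 ≈ 10.2426 or 1.7574.
  Sorted: λ_1 = 10.2426,  λ_2 = 7,  λ_3 = 1.7574  (check: sum = 19 = tr ✓).

Step 4 — unit eigenvector for λ_1 ≈ 10.2426: v spans the null space of (Sigma - λ_1 I), whose rows are
  r_1 = (-1.2426, 1, 2),  r_2 = (1, -7.2426, -2),  r_3 = (2, -2, -3.2426).
  v is orthogonal to every row, so take v ∝ r_1 × r_2 = ((1)·(-2) - (2)·(-7.2426), (2)·(1) - (-1.2426)·(-2), (-1.2426)·(-7.2426) - (1)·(1)) ≈ (12.4853, -0.4853, 8).
  Let u = (12.4853, -0.4853, 8).
  ||u|| = √((12.4853)² + (-0.4853)² + (8)²) = √(220.1177) ≈ 14.8364,  v_1 = u/||u|| ≈ (0.8415, -0.0327, 0.5392) (||v_1|| = 1).

λ_1 = 10.2426,  λ_2 = 7,  λ_3 = 1.7574;  v_1 ≈ (0.8415, -0.0327, 0.5392)


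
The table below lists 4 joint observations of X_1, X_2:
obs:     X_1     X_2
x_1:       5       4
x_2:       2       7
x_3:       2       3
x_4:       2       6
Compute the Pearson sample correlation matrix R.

Step 1 — column means:
  mean(X_1) = (5 + 2 + 2 + 2) / 4 = 11/4 = 2.75
  mean(X_2) = (4 + 7 + 3 + 6) / 4 = 20/4 = 5

Step 2 — sample variances and covariances s[i,j] = (1/(n-1)) · Σ_k (x_{k,i} - mean_i) · (x_{k,j} - mean_j), with n-1 = 3:
  s[X_1,X_1] = ((2.25)·(2.25) + (-0.75)·(-0.75) + (-0.75)·(-0.75) + (-0.75)·(-0.75)) / 3 = 6.75/3 = 2.25
  s[X_1,X_2] = ((2.25)·(-1) + (-0.75)·(2) + (-0.75)·(-2) + (-0.75)·(1)) / 3 = -3/3 = -1
  s[X_2,X_2] = ((-1)·(-1) + (2)·(2) + (-2)·(-2) + (1)·(1)) / 3 = 10/3 = 3.3333
  Sample standard deviations s_i = √(s[i,i]):
  s(X_1) = √(2.25) = 1.5
  s(X_2) = √(3.3333) = 1.8257

Step 3 — r_{ij} = s_{ij} / (s_i · s_j):
  r[X_1,X_1] = 1 (diagonal).
  r[X_1,X_2] = -1 / (1.5 · 1.8257) = -1 / 2.7386 = -0.3651
  r[X_2,X_2] = 1 (diagonal).

R is symmetric with unit diagonal. Assembling:

R = [[1, -0.3651],
 [-0.3651, 1]]


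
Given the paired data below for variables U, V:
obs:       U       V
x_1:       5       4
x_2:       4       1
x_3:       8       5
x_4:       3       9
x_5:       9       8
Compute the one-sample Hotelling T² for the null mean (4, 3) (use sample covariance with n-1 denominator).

Step 1 — sample mean vector:
  mean(U) = (5 + 4 + 8 + 3 + 9) / 5 = 29/5 = 5.8
  mean(V) = (4 + 1 + 5 + 9 + 8) / 5 = 27/5 = 5.4
  x̄ = (5.8, 5.4),  deviation x̄ - mu_0 = (5.8, 5.4) - (4, 3) = (1.8, 2.4).

Step 2 — sample covariance matrix, S[i,j] = (1/(n-1)) · Σ_k (x_{k,i} - mean_i) · (x_{k,j} - mean_j), divisor n-1 = 4:
  S[U,U] = ((-0.8)·(-0.8) + (-1.8)·(-1.8) + (2.2)·(2.2) + (-2.8)·(-2.8) + (3.2)·(3.2)) / 4 = 26.8/4 = 6.7
  S[U,V] = ((-0.8)·(-1.4) + (-1.8)·(-4.4) + (2.2)·(-0.4) + (-2.8)·(3.6) + (3.2)·(2.6)) / 4 = 6.4/4 = 1.6
  S[V,V] = ((-1.4)·(-1.4) + (-4.4)·(-4.4) + (-0.4)·(-0.4) + (3.6)·(3.6) + (2.6)·(2.6)) / 4 = 41.2/4 = 10.3
  S = [[6.7, 1.6],
 [1.6, 10.3]].

Step 3 — invert S. det(S) = 6.7·10.3 - (1.6)² = 66.45.
  S^{-1} = (1/det) · [[d, -b], [-b, a]] = [[0.155, -0.0241],
 [-0.0241, 0.1008]].

Step 4 — quadratic form (x̄ - mu_0)^T · S^{-1} · (x̄ - mu_0):
  S^{-1} · (x̄ - mu_0) = (0.2212, 0.1986),
  (x̄ - mu_0)^T · [...] = (1.8)·(0.2212) + (2.4)·(0.1986) = 0.8749.

Step 5 — scale by n: T² = 5 · 0.8749 = 4.3747.

T² ≈ 4.3747


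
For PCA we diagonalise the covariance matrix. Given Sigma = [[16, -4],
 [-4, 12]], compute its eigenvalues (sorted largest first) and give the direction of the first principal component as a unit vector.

Step 1 — characteristic polynomial of 2×2 Sigma:
  det(Sigma - λI) = λ² - trace · λ + det = 0.
  trace = 16 + 12 = 28, det = 16·12 - (-4)² = 176.
Step 2 — discriminant:
  Δ = trace² - 4·det = 784 - 704 = 80.
Step 3 — eigenvalues:
  λ = (trace ± √Δ)/2 = (28 ± 8.9443)/2,
  λ_1 = 18.4721,  λ_2 = 9.5279.

Step 4 — unit eigenvector for λ_1: solve (Sigma - λ_1 I)v = 0. First row:
  (16 - 18.4721)·v_x + (-4)·v_y = 0, i.e. (-2.4721)·v_x + (-4)·v_y = 0,
  so v ∝ (b, λ_1 - a) = (-4, 2.4721); multiply by -1 so the first entry is positive: u = (4, -2.4721).
  ||u|| = √((4)² + (-2.4721)²) = √(22.1115) ≈ 4.7023,
  v_1 = u/||u|| ≈ (0.8507, -0.5257) (||v_1|| = 1).

λ_1 = 18.4721,  λ_2 = 9.5279;  v_1 ≈ (0.8507, -0.5257)


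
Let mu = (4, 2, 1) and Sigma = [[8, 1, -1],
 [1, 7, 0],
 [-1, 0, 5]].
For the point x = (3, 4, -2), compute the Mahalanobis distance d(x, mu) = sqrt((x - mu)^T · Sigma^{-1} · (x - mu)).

Step 1 — centre the observation: (x - mu) = (-1, 2, -3).

Step 2 — invert Sigma (cofactor / det for 3×3, or solve directly):
  Sigma^{-1} = [[0.1306, -0.0187, 0.0261],
 [-0.0187, 0.1455, -0.0037],
 [0.0261, -0.0037, 0.2052]].

Step 3 — form the quadratic (x - mu)^T · Sigma^{-1} · (x - mu):
  Sigma^{-1} · (x - mu) = (-0.2463, 0.3209, -0.6493).
  (x - mu)^T · [Sigma^{-1} · (x - mu)] = (-1)·(-0.2463) + (2)·(0.3209) + (-3)·(-0.6493) = 2.8358.

Step 4 — take square root: d = √(2.8358) ≈ 1.684.

d(x, mu) = √(2.8358) ≈ 1.684


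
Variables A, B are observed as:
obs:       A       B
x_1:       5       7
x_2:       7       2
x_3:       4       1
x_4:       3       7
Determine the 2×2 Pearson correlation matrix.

Step 1 — column means:
  mean(A) = (5 + 7 + 4 + 3) / 4 = 19/4 = 4.75
  mean(B) = (7 + 2 + 1 + 7) / 4 = 17/4 = 4.25

Step 2 — sample variances and covariances s[i,j] = (1/(n-1)) · Σ_k (x_{k,i} - mean_i) · (x_{k,j} - mean_j), with n-1 = 3:
  s[A,A] = ((0.25)·(0.25) + (2.25)·(2.25) + (-0.75)·(-0.75) + (-1.75)·(-1.75)) / 3 = 8.75/3 = 2.9167
  s[A,B] = ((0.25)·(2.75) + (2.25)·(-2.25) + (-0.75)·(-3.25) + (-1.75)·(2.75)) / 3 = -6.75/3 = -2.25
  s[B,B] = ((2.75)·(2.75) + (-2.25)·(-2.25) + (-3.25)·(-3.25) + (2.75)·(2.75)) / 3 = 30.75/3 = 10.25
  Sample standard deviations s_i = √(s[i,i]):
  s(A) = √(2.9167) = 1.7078
  s(B) = √(10.25) = 3.2016

Step 3 — r_{ij} = s_{ij} / (s_i · s_j):
  r[A,A] = 1 (diagonal).
  r[A,B] = -2.25 / (1.7078 · 3.2016) = -2.25 / 5.4677 = -0.4115
  r[B,B] = 1 (diagonal).

R is symmetric with unit diagonal. Assembling:

R = [[1, -0.4115],
 [-0.4115, 1]]


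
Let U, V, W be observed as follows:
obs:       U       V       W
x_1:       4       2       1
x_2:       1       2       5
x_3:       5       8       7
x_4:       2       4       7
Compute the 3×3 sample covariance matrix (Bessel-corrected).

Step 1 — column means:
  mean(U) = (4 + 1 + 5 + 2) / 4 = 12/4 = 3
  mean(V) = (2 + 2 + 8 + 4) / 4 = 16/4 = 4
  mean(W) = (1 + 5 + 7 + 7) / 4 = 20/4 = 5

Step 2 — sample covariance S[i,j] = (1/(n-1)) · Σ_k (x_{k,i} - mean_i) · (x_{k,j} - mean_j), with n-1 = 3.
  S[U,U] = ((1)·(1) + (-2)·(-2) + (2)·(2) + (-1)·(-1)) / 3 = 10/3 = 3.3333
  S[U,V] = ((1)·(-2) + (-2)·(-2) + (2)·(4) + (-1)·(0)) / 3 = 10/3 = 3.3333
  S[U,W] = ((1)·(-4) + (-2)·(0) + (2)·(2) + (-1)·(2)) / 3 = -2/3 = -0.6667
  S[V,V] = ((-2)·(-2) + (-2)·(-2) + (4)·(4) + (0)·(0)) / 3 = 24/3 = 8
  S[V,W] = ((-2)·(-4) + (-2)·(0) + (4)·(2) + (0)·(2)) / 3 = 16/3 = 5.3333
  S[W,W] = ((-4)·(-4) + (0)·(0) + (2)·(2) + (2)·(2)) / 3 = 24/3 = 8

S is symmetric (S[j,i] = S[i,j]). Assembling:

S = [[3.3333, 3.3333, -0.6667],
 [3.3333, 8, 5.3333],
 [-0.6667, 5.3333, 8]]


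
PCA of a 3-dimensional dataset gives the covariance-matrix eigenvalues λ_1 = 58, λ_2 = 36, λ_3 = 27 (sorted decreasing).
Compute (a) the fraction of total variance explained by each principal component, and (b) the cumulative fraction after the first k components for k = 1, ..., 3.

Step 1 — total variance = trace(Sigma) = Σ λ_i = 58 + 36 + 27 = 121.

Step 2 — fraction explained by component i = λ_i / Σ λ:
  PC1: 58/121 = 0.4793
  PC2: 36/121 = 0.2975
  PC3: 27/121 = 0.2231

Step 3 — cumulative fraction after k components = (λ_1 + ... + λ_k) / Σ λ:
  k = 1: 58/121 = 0.4793
  k = 2: (58 + 36)/121 = 94/121 = 0.7769
  k = 3: (58 + 36 + 27)/121 = 121/121 = 1

Summary (fraction, with percent):

explained: PC1 0.4793 (47.93%), PC2 0.2975 (29.75%), PC3 0.2231 (22.31%);  cumulative: 0.4793, 0.7769, 1


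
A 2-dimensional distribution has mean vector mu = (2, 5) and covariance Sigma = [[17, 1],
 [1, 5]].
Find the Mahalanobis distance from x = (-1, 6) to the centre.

Step 1 — centre the observation: (x - mu) = (-3, 1).

Step 2 — invert Sigma. det(Sigma) = 17·5 - (1)² = 84.
  Sigma^{-1} = (1/det) · [[d, -b], [-b, a]] = [[0.0595, -0.0119],
 [-0.0119, 0.2024]].

Step 3 — form the quadratic (x - mu)^T · Sigma^{-1} · (x - mu):
  Sigma^{-1} · (x - mu) = (-0.1905, 0.2381).
  (x - mu)^T · [Sigma^{-1} · (x - mu)] = (-3)·(-0.1905) + (1)·(0.2381) = 0.8095.

Step 4 — take square root: d = √(0.8095) ≈ 0.8997.

d(x, mu) = √(0.8095) ≈ 0.8997


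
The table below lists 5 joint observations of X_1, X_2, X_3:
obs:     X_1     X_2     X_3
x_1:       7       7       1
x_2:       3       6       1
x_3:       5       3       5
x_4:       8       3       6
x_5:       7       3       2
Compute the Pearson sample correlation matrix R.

Step 1 — column means:
  mean(X_1) = (7 + 3 + 5 + 8 + 7) / 5 = 30/5 = 6
  mean(X_2) = (7 + 6 + 3 + 3 + 3) / 5 = 22/5 = 4.4
  mean(X_3) = (1 + 1 + 5 + 6 + 2) / 5 = 15/5 = 3

Step 2 — sample variances and covariances s[i,j] = (1/(n-1)) · Σ_k (x_{k,i} - mean_i) · (x_{k,j} - mean_j), with n-1 = 4:
  s[X_1,X_1] = ((1)·(1) + (-3)·(-3) + (-1)·(-1) + (2)·(2) + (1)·(1)) / 4 = 16/4 = 4
  s[X_1,X_2] = ((1)·(2.6) + (-3)·(1.6) + (-1)·(-1.4) + (2)·(-1.4) + (1)·(-1.4)) / 4 = -5/4 = -1.25
  s[X_1,X_3] = ((1)·(-2) + (-3)·(-2) + (-1)·(2) + (2)·(3) + (1)·(-1)) / 4 = 7/4 = 1.75
  s[X_2,X_2] = ((2.6)·(2.6) + (1.6)·(1.6) + (-1.4)·(-1.4) + (-1.4)·(-1.4) + (-1.4)·(-1.4)) / 4 = 15.2/4 = 3.8
  s[X_2,X_3] = ((2.6)·(-2) + (1.6)·(-2) + (-1.4)·(2) + (-1.4)·(3) + (-1.4)·(-1)) / 4 = -14/4 = -3.5
  s[X_3,X_3] = ((-2)·(-2) + (-2)·(-2) + (2)·(2) + (3)·(3) + (-1)·(-1)) / 4 = 22/4 = 5.5
  Sample standard deviations s_i = √(s[i,i]):
  s(X_1) = √(4) = 2
  s(X_2) = √(3.8) = 1.9494
  s(X_3) = √(5.5) = 2.3452

Step 3 — r_{ij} = s_{ij} / (s_i · s_j):
  r[X_1,X_1] = 1 (diagonal).
  r[X_1,X_2] = -1.25 / (2 · 1.9494) = -1.25 / 3.8987 = -0.3206
  r[X_1,X_3] = 1.75 / (2 · 2.3452) = 1.75 / 4.6904 = 0.3731
  r[X_2,X_2] = 1 (diagonal).
  r[X_2,X_3] = -3.5 / (1.9494 · 2.3452) = -3.5 / 4.5717 = -0.7656
  r[X_3,X_3] = 1 (diagonal).

R is symmetric with unit diagonal. Assembling:

R = [[1, -0.3206, 0.3731],
 [-0.3206, 1, -0.7656],
 [0.3731, -0.7656, 1]]


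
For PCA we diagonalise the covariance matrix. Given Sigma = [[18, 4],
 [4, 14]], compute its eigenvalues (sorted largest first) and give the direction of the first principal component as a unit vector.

Step 1 — characteristic polynomial of 2×2 Sigma:
  det(Sigma - λI) = λ² - trace · λ + det = 0.
  trace = 18 + 14 = 32, det = 18·14 - (4)² = 236.
Step 2 — discriminant:
  Δ = trace² - 4·det = 1024 - 944 = 80.
Step 3 — eigenvalues:
  λ = (trace ± √Δ)/2 = (32 ± 8.9443)/2,
  λ_1 = 20.4721,  λ_2 = 11.5279.

Step 4 — unit eigenvector for λ_1: solve (Sigma - λ_1 I)v = 0. First row:
  (18 - 20.4721)·v_x + (4)·v_y = 0, i.e. (-2.4721)·v_x + (4)·v_y = 0,
  so v ∝ (b, λ_1 - a) = (4, 2.4721) = u.
  ||u|| = √((4)² + (2.4721)²) = √(22.1115) ≈ 4.7023,
  v_1 = u/||u|| ≈ (0.8507, 0.5257) (||v_1|| = 1).

λ_1 = 20.4721,  λ_2 = 11.5279;  v_1 ≈ (0.8507, 0.5257)


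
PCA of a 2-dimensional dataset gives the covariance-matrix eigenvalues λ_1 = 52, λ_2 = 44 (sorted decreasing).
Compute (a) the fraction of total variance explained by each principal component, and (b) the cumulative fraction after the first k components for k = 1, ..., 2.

Step 1 — total variance = trace(Sigma) = Σ λ_i = 52 + 44 = 96.

Step 2 — fraction explained by component i = λ_i / Σ λ:
  PC1: 52/96 = 0.5417
  PC2: 44/96 = 0.4583

Step 3 — cumulative fraction after k components = (λ_1 + ... + λ_k) / Σ λ:
  k = 1: 52/96 = 0.5417
  k = 2: (52 + 44)/96 = 96/96 = 1

Summary (fraction, with percent):

explained: PC1 0.5417 (54.17%), PC2 0.4583 (45.83%);  cumulative: 0.5417, 1


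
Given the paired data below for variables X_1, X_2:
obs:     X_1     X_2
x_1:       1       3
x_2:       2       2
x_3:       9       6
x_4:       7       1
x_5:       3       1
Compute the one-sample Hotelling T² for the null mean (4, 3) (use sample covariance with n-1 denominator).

Step 1 — sample mean vector:
  mean(X_1) = (1 + 2 + 9 + 7 + 3) / 5 = 22/5 = 4.4
  mean(X_2) = (3 + 2 + 6 + 1 + 1) / 5 = 13/5 = 2.6
  x̄ = (4.4, 2.6),  deviation x̄ - mu_0 = (4.4, 2.6) - (4, 3) = (0.4, -0.4).

Step 2 — sample covariance matrix, S[i,j] = (1/(n-1)) · Σ_k (x_{k,i} - mean_i) · (x_{k,j} - mean_j), divisor n-1 = 4:
  S[X_1,X_1] = ((-3.4)·(-3.4) + (-2.4)·(-2.4) + (4.6)·(4.6) + (2.6)·(2.6) + (-1.4)·(-1.4)) / 4 = 47.2/4 = 11.8
  S[X_1,X_2] = ((-3.4)·(0.4) + (-2.4)·(-0.6) + (4.6)·(3.4) + (2.6)·(-1.6) + (-1.4)·(-1.6)) / 4 = 13.8/4 = 3.45
  S[X_2,X_2] = ((0.4)·(0.4) + (-0.6)·(-0.6) + (3.4)·(3.4) + (-1.6)·(-1.6) + (-1.6)·(-1.6)) / 4 = 17.2/4 = 4.3
  S = [[11.8, 3.45],
 [3.45, 4.3]].

Step 3 — invert S. det(S) = 11.8·4.3 - (3.45)² = 38.8375.
  S^{-1} = (1/det) · [[d, -b], [-b, a]] = [[0.1107, -0.0888],
 [-0.0888, 0.3038]].

Step 4 — quadratic form (x̄ - mu_0)^T · S^{-1} · (x̄ - mu_0):
  S^{-1} · (x̄ - mu_0) = (0.0798, -0.1571),
  (x̄ - mu_0)^T · [...] = (0.4)·(0.0798) + (-0.4)·(-0.1571) = 0.0948.

Step 5 — scale by n: T² = 5 · 0.0948 = 0.4738.

T² ≈ 0.4738


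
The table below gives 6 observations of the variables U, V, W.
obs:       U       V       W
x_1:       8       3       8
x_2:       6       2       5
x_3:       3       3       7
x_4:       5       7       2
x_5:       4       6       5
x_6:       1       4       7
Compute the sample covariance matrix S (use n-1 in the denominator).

Step 1 — column means:
  mean(U) = (8 + 6 + 3 + 5 + 4 + 1) / 6 = 27/6 = 4.5
  mean(V) = (3 + 2 + 3 + 7 + 6 + 4) / 6 = 25/6 = 4.1667
  mean(W) = (8 + 5 + 7 + 2 + 5 + 7) / 6 = 34/6 = 5.6667

Step 2 — sample covariance S[i,j] = (1/(n-1)) · Σ_k (x_{k,i} - mean_i) · (x_{k,j} - mean_j), with n-1 = 5.
  S[U,U] = ((3.5)·(3.5) + (1.5)·(1.5) + (-1.5)·(-1.5) + (0.5)·(0.5) + (-0.5)·(-0.5) + (-3.5)·(-3.5)) / 5 = 29.5/5 = 5.9
  S[U,V] = ((3.5)·(-1.1667) + (1.5)·(-2.1667) + (-1.5)·(-1.1667) + (0.5)·(2.8333) + (-0.5)·(1.8333) + (-3.5)·(-0.1667)) / 5 = -4.5/5 = -0.9
  S[U,W] = ((3.5)·(2.3333) + (1.5)·(-0.6667) + (-1.5)·(1.3333) + (0.5)·(-3.6667) + (-0.5)·(-0.6667) + (-3.5)·(1.3333)) / 5 = -1/5 = -0.2
  S[V,V] = ((-1.1667)·(-1.1667) + (-2.1667)·(-2.1667) + (-1.1667)·(-1.1667) + (2.8333)·(2.8333) + (1.8333)·(1.8333) + (-0.1667)·(-0.1667)) / 5 = 18.8333/5 = 3.7667
  S[V,W] = ((-1.1667)·(2.3333) + (-2.1667)·(-0.6667) + (-1.1667)·(1.3333) + (2.8333)·(-3.6667) + (1.8333)·(-0.6667) + (-0.1667)·(1.3333)) / 5 = -14.6667/5 = -2.9333
  S[W,W] = ((2.3333)·(2.3333) + (-0.6667)·(-0.6667) + (1.3333)·(1.3333) + (-3.6667)·(-3.6667) + (-0.6667)·(-0.6667) + (1.3333)·(1.3333)) / 5 = 23.3333/5 = 4.6667

S is symmetric (S[j,i] = S[i,j]). Assembling:

S = [[5.9, -0.9, -0.2],
 [-0.9, 3.7667, -2.9333],
 [-0.2, -2.9333, 4.6667]]


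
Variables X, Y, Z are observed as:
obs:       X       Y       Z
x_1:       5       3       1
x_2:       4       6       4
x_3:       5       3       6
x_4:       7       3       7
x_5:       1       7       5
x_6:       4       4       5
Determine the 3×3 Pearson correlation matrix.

Step 1 — column means:
  mean(X) = (5 + 4 + 5 + 7 + 1 + 4) / 6 = 26/6 = 4.3333
  mean(Y) = (3 + 6 + 3 + 3 + 7 + 4) / 6 = 26/6 = 4.3333
  mean(Z) = (1 + 4 + 6 + 7 + 5 + 5) / 6 = 28/6 = 4.6667

Step 2 — sample variances and covariances s[i,j] = (1/(n-1)) · Σ_k (x_{k,i} - mean_i) · (x_{k,j} - mean_j), with n-1 = 5:
  s[X,X] = ((0.6667)·(0.6667) + (-0.3333)·(-0.3333) + (0.6667)·(0.6667) + (2.6667)·(2.6667) + (-3.3333)·(-3.3333) + (-0.3333)·(-0.3333)) / 5 = 19.3333/5 = 3.8667
  s[X,Y] = ((0.6667)·(-1.3333) + (-0.3333)·(1.6667) + (0.6667)·(-1.3333) + (2.6667)·(-1.3333) + (-3.3333)·(2.6667) + (-0.3333)·(-0.3333)) / 5 = -14.6667/5 = -2.9333
  s[X,Z] = ((0.6667)·(-3.6667) + (-0.3333)·(-0.6667) + (0.6667)·(1.3333) + (2.6667)·(2.3333) + (-3.3333)·(0.3333) + (-0.3333)·(0.3333)) / 5 = 3.6667/5 = 0.7333
  s[Y,Y] = ((-1.3333)·(-1.3333) + (1.6667)·(1.6667) + (-1.3333)·(-1.3333) + (-1.3333)·(-1.3333) + (2.6667)·(2.6667) + (-0.3333)·(-0.3333)) / 5 = 15.3333/5 = 3.0667
  s[Y,Z] = ((-1.3333)·(-3.6667) + (1.6667)·(-0.6667) + (-1.3333)·(1.3333) + (-1.3333)·(2.3333) + (2.6667)·(0.3333) + (-0.3333)·(0.3333)) / 5 = -0.3333/5 = -0.0667
  s[Z,Z] = ((-3.6667)·(-3.6667) + (-0.6667)·(-0.6667) + (1.3333)·(1.3333) + (2.3333)·(2.3333) + (0.3333)·(0.3333) + (0.3333)·(0.3333)) / 5 = 21.3333/5 = 4.2667
  Sample standard deviations s_i = √(s[i,i]):
  s(X) = √(3.8667) = 1.9664
  s(Y) = √(3.0667) = 1.7512
  s(Z) = √(4.2667) = 2.0656

Step 3 — r_{ij} = s_{ij} / (s_i · s_j):
  r[X,X] = 1 (diagonal).
  r[X,Y] = -2.9333 / (1.9664 · 1.7512) = -2.9333 / 3.4435 = -0.8518
  r[X,Z] = 0.7333 / (1.9664 · 2.0656) = 0.7333 / 4.0617 = 0.1805
  r[Y,Y] = 1 (diagonal).
  r[Y,Z] = -0.0667 / (1.7512 · 2.0656) = -0.0667 / 3.6172 = -0.0184
  r[Z,Z] = 1 (diagonal).

R is symmetric with unit diagonal. Assembling:

R = [[1, -0.8518, 0.1805],
 [-0.8518, 1, -0.0184],
 [0.1805, -0.0184, 1]]


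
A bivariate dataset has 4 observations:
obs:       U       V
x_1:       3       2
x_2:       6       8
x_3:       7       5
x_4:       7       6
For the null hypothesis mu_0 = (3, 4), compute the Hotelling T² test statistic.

Step 1 — sample mean vector:
  mean(U) = (3 + 6 + 7 + 7) / 4 = 23/4 = 5.75
  mean(V) = (2 + 8 + 5 + 6) / 4 = 21/4 = 5.25
  x̄ = (5.75, 5.25),  deviation x̄ - mu_0 = (5.75, 5.25) - (3, 4) = (2.75, 1.25).

Step 2 — sample covariance matrix, S[i,j] = (1/(n-1)) · Σ_k (x_{k,i} - mean_i) · (x_{k,j} - mean_j), divisor n-1 = 3:
  S[U,U] = ((-2.75)·(-2.75) + (0.25)·(0.25) + (1.25)·(1.25) + (1.25)·(1.25)) / 3 = 10.75/3 = 3.5833
  S[U,V] = ((-2.75)·(-3.25) + (0.25)·(2.75) + (1.25)·(-0.25) + (1.25)·(0.75)) / 3 = 10.25/3 = 3.4167
  S[V,V] = ((-3.25)·(-3.25) + (2.75)·(2.75) + (-0.25)·(-0.25) + (0.75)·(0.75)) / 3 = 18.75/3 = 6.25
  S = [[3.5833, 3.4167],
 [3.4167, 6.25]].

Step 3 — invert S. det(S) = 3.5833·6.25 - (3.4167)² = 10.7222.
  S^{-1} = (1/det) · [[d, -b], [-b, a]] = [[0.5829, -0.3187],
 [-0.3187, 0.3342]].

Step 4 — quadratic form (x̄ - mu_0)^T · S^{-1} · (x̄ - mu_0):
  S^{-1} · (x̄ - mu_0) = (1.2047, -0.4585),
  (x̄ - mu_0)^T · [...] = (2.75)·(1.2047) + (1.25)·(-0.4585) = 2.7396.

Step 5 — scale by n: T² = 4 · 2.7396 = 10.9585.

T² ≈ 10.9585
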